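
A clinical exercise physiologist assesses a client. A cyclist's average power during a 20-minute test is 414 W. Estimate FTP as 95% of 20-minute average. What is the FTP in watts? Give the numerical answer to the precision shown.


FTP = 20-min power * 0.95
= 414 * 0.95
= 393.3 W

393.3 W


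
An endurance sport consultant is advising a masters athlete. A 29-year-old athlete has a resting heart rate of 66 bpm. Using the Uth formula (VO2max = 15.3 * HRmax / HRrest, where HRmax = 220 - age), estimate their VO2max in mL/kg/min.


HRmax = 220 - 29 = 191 bpm
Ratio = HRmax / HRrest = 191 / 66 = 2.8939
VO2max = 15.3 * 2.8939 = 44.28 mL/kg/min

44.28 mL/kg/min


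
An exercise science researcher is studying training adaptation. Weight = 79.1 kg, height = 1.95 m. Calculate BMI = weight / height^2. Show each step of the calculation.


height^2 = 1.95^2 = 3.8025
BMI = 79.1 / 3.8025 = 20.8 kg/m^2

20.8 kg/m^2


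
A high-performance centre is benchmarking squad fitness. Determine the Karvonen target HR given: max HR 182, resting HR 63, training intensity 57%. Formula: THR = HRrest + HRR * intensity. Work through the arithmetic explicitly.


HRR = HRmax - HRrest = 182 - 63 = 119
THR = 63 + 119 * 0.57
= 130.83 bpm

130.83 bpm


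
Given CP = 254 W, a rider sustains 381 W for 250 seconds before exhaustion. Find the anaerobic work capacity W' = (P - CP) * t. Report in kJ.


Excess power = 381 - 254 = 127 W
Work above CP = 127 * 250 = 31750 J
W' = 31.75 kJ

31.75 kJ


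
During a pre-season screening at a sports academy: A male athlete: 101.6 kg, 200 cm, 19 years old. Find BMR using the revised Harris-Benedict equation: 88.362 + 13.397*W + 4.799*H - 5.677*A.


Intercept = 88.362
Weight contribution = 13.397 * 101.6 = 1361.1352
Height contribution = 4.799 * 200 = 959.8
Age contribution = 5.677 * 19 = 107.863
BMR = 88.362 + 1361.1352 + 959.8 - 107.863
= 2301.43 kcal/day

2301.43 kcal/day


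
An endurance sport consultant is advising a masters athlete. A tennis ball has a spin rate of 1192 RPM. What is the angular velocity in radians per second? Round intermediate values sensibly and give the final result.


Convert RPM to rad/s: multiply by 2*pi and divide by 60
omega = 1192 * 2 * pi / 60
= 124.826 rad/s

124.826 rad/s


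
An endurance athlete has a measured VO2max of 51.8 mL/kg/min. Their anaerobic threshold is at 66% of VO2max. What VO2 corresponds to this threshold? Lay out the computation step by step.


Anaerobic threshold VO2 = VO2max * 66%
= 51.8 * 0.66
= 34.19 mL/kg/min

34.19 mL/kg/min


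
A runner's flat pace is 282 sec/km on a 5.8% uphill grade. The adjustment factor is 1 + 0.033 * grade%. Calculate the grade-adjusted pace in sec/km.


Factor = 1 + 0.033 * 5.8 = 1.1914
Adjusted pace = 282 * 1.1914
= 335.97 sec/km

335.97 s/km


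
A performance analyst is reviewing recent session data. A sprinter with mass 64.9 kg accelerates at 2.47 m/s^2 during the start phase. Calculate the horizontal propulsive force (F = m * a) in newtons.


F = m * a
= 64.9 * 2.47
= 160.3 N

160.3 N


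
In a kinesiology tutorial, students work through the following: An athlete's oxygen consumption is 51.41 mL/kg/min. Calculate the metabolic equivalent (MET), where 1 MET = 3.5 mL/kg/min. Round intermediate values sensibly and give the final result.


MET = VO2 / 3.5
= 51.41 / 3.5
= 14.69 METs

14.69 METs


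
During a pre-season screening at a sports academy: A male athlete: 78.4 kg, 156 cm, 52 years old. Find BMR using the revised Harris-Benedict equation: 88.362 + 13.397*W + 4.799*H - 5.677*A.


Intercept = 88.362
Weight contribution = 13.397 * 78.4 = 1050.3248
Height contribution = 4.799 * 156 = 748.644
Age contribution = 5.677 * 52 = 295.204
BMR = 88.362 + 1050.3248 + 748.644 - 295.204
= 1592.13 kcal/day

1592.13 kcal/day


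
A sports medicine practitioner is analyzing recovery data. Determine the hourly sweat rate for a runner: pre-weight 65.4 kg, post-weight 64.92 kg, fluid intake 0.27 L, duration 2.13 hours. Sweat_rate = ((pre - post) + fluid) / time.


Mass lost = 65.4 - 64.92 = 0.48 kg
Add fluid consumed: 0.48 + 0.27 = 0.75 L total sweat
Sweat rate = 0.75 / 2.13 = 0.352 L/h

0.352 L/h


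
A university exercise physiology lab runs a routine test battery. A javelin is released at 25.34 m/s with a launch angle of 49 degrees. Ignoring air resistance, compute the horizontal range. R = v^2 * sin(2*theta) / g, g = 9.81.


Launch speed squared = 642.1156
sin(2 * 49 deg) = 0.990268
Range = 642.1156 * 0.990268 / 9.81
= 64.818 m

64.818 m


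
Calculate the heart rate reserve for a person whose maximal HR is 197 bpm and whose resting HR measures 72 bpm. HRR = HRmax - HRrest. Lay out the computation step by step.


HRmax = 197 bpm
HRrest = 72 bpm
HRR = 197 - 72 = 125 bpm

125 bpm


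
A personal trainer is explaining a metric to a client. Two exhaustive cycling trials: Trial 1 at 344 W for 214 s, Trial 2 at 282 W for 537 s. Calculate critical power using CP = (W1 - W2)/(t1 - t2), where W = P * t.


W1 = 344 * 214 = 73616 J
W2 = 282 * 537 = 151434 J
CP = (73616 - 151434) / (214 - 537)
= -77818 / -323
= 240.92 W

240.92 W


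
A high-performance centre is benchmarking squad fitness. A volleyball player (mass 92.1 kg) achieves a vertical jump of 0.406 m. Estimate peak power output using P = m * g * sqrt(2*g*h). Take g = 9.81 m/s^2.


2 * g * h = 2 * 9.81 * 0.406 = 7.96572
sqrt(7.96572) = 2.822361 m/s
P = 92.1 * 9.81 * 2.822361 = 2550.01 W

2550.01 W


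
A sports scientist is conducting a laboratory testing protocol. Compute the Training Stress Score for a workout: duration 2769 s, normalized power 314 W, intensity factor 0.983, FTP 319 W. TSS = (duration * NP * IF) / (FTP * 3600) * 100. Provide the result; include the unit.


Product = 2769 * 314 * 0.983 = 854685.078
Base = 319 * 3600 = 1148400
TSS = 854685.078 / 1148400 * 100 = 74.42

74.42 TSS


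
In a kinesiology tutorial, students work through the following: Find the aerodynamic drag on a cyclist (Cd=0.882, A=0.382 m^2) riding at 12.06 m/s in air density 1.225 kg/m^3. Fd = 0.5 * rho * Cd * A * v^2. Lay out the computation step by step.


Fd = 0.5 * 1.225 * 0.882 * 0.382 * 12.06^2
= 0.5 * 1.225 * 0.882 * 0.382 * 145.4436
= 30.015 N

30.015 N


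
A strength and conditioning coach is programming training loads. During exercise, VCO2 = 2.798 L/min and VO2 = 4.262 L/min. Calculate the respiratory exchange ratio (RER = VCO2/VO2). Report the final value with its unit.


RER = VCO2 / VO2
= 2.798 / 4.262
= 0.6565

0.6565


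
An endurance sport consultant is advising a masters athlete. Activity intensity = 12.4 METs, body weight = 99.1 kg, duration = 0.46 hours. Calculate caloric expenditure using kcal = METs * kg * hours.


kcal = 12.4 * 99.1 * 0.46
= 1228.84 * 0.46
= 565.27 kcal

565.27 kcal


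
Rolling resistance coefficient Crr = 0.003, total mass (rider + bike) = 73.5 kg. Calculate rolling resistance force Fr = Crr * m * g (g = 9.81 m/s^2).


Fr = Crr * m * g
= 0.003 * 73.5 * 9.81
= 2.163 N

2.163 N


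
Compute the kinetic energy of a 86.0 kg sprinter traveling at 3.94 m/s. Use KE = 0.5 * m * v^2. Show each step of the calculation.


Velocity squared = 15.5236
KE = 0.5 * 86.0 * 15.5236 = 667.51 J

667.51 J


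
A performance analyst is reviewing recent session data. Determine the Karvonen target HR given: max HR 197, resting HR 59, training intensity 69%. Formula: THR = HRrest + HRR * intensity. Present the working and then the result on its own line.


HRR = HRmax - HRrest = 197 - 59 = 138
THR = 59 + 138 * 0.69
= 154.22 bpm

154.22 bpm


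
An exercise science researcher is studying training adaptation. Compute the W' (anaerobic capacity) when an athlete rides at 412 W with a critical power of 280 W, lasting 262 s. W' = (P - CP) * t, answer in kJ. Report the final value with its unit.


Above-CP power = 132 W
Duration = 262 s
W' = 132 * 262 = 34584 J
Convert: 34584 / 1000 = 34.584 kJ

34.584 kJ


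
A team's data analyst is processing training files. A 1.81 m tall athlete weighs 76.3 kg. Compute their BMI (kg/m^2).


height^2 = 3.2761 m^2
BMI = 76.3 / 3.2761 = 23.29 kg/m^2

23.29 kg/m^2


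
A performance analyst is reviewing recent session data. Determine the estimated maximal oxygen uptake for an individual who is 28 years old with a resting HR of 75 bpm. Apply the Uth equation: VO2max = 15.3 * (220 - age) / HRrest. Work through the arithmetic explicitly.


HRmax = 220 - 28 = 192
VO2max = 15.3 * (192 / 75)
= 15.3 * 2.56
= 39.17 mL/kg/min

39.17 mL/kg/min


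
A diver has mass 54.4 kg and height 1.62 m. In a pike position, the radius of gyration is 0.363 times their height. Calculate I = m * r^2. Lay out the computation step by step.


r = 0.363 * 1.62 = 0.58806 m
I = m * r^2 = 54.4 * 0.345815 = 18.812 kg*m^2

18.812 kg*m^2


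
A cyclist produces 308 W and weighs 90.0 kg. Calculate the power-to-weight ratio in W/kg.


P/W = power / mass
= 308 / 90.0
= 3.422 W/kg

3.422 W/kg


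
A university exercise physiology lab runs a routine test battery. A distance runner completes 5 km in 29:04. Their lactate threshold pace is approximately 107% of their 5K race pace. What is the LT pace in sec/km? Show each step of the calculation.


Convert to seconds: 29 min 4 s = 1744 s
Pace per km = 1744 / 5 = 348.8 s/km
LT pace = 348.8 * 1.07 = 373.22 s/km

373.22 s/km


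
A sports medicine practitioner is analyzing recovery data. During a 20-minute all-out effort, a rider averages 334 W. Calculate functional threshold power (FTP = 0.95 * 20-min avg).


FTP = 0.95 * 334
= 317.3 W

317.3 W


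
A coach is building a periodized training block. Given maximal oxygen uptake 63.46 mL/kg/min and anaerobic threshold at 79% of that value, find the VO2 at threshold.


Percentage as decimal = 0.79
VO2 at AT = 63.46 * 0.79 = 50.13 mL/kg/min

50.13 mL/kg/min


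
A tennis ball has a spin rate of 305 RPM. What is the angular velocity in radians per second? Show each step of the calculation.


Convert RPM to rad/s: multiply by 2*pi and divide by 60
omega = 305 * 2 * pi / 60
= 31.94 rad/s

31.94 rad/s


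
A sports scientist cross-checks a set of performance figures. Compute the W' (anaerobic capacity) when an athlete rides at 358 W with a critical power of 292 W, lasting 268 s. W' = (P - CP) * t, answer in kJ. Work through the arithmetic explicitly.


Above-CP power = 66 W
Duration = 268 s
W' = 66 * 268 = 17688 J
Convert: 17688 / 1000 = 17.688 kJ

17.688 kJ


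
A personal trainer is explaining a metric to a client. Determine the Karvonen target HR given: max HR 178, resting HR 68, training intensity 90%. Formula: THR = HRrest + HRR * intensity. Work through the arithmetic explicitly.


HRR = HRmax - HRrest = 178 - 68 = 110
THR = 68 + 110 * 0.9
= 167.0 bpm

167.0 bpm


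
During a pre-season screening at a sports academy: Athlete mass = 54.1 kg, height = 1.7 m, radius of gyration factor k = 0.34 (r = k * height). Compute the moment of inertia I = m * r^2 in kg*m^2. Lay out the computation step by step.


r = k * height = 0.34 * 1.7 = 0.578 m
r^2 = 0.578^2 = 0.334084
I = 54.1 * 0.334084 = 18.074 kg*m^2

18.074 kg*m^2


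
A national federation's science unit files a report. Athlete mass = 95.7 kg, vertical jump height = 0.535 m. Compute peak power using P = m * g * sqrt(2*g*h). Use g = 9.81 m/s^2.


sqrt(2 * 9.81 * 0.535) = sqrt(10.4967) = 3.239861 m/s
P = 95.7 * 9.81 * 3.239861
= 3041.64 W

3041.64 W


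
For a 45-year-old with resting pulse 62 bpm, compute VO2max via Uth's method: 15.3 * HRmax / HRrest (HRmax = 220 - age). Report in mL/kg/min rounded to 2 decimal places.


Step 1: HRmax = 220 - 45 = 175 bpm
Step 2: Ratio = 175 / 62 = 2.8226
Step 3: VO2max = 15.3 * 2.8226 = 43.19 mL/kg/min

43.19 mL/kg/min


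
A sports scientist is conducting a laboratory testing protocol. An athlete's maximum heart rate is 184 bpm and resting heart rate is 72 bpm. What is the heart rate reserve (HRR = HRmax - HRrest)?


HRR = HRmax - HRrest
= 184 - 72
= 112 bpm

112 bpm


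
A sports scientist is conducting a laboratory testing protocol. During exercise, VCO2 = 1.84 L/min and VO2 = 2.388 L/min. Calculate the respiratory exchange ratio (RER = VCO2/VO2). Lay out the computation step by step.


RER = VCO2 / VO2
= 1.84 / 2.388
= 0.7705

0.7705


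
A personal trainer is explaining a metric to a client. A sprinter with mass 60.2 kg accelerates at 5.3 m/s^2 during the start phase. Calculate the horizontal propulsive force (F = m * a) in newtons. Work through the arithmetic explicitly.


F = m * a
= 60.2 * 5.3
= 319.06 N

319.06 N


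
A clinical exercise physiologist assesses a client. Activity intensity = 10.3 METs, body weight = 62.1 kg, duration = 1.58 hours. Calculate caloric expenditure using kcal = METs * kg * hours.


kcal = 10.3 * 62.1 * 1.58
= 639.63 * 1.58
= 1010.62 kcal

1010.62 kcal


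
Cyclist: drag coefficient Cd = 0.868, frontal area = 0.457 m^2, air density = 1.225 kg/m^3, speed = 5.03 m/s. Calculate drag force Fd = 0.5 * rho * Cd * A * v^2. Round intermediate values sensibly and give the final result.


v^2 = 5.03^2 = 25.3009
Fd = 0.5 * 1.225 * 0.868 * 0.457 * 25.3009
= 6.147 N

6.147 N


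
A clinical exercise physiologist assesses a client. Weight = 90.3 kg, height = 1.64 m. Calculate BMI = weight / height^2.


height^2 = 1.64^2 = 2.6896
BMI = 90.3 / 2.6896 = 33.57 kg/m^2

33.57 kg/m^2


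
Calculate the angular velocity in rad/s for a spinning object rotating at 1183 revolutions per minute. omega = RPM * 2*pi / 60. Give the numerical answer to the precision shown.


omega = RPM * 2*pi / 60
= 1183 * 6.28318531 / 60
= 123.883 rad/s

123.883 rad/s


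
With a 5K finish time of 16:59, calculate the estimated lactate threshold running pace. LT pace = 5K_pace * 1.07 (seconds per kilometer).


Race duration = 1019 s for 5 km
Average pace = 1019 / 5 = 203.8 s/km
LT pace = 203.8 * 1.07
= 218.07 s/km

218.07 s/km


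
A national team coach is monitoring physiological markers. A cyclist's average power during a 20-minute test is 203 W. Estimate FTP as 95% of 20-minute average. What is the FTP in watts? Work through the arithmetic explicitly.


FTP = 20-min power * 0.95
= 203 * 0.95
= 192.85 W

192.85 W


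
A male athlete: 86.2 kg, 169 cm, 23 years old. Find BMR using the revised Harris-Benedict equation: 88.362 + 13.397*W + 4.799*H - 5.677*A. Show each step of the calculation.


Intercept = 88.362
Weight contribution = 13.397 * 86.2 = 1154.8214
Height contribution = 4.799 * 169 = 811.031
Age contribution = 5.677 * 23 = 130.571
BMR = 88.362 + 1154.8214 + 811.031 - 130.571
= 1923.64 kcal/day

1923.64 kcal/day


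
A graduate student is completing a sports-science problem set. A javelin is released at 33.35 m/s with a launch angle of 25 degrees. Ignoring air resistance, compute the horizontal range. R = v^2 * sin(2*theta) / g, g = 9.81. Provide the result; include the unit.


Launch speed squared = 1112.2225
sin(2 * 25 deg) = 0.766044
Range = 1112.2225 * 0.766044 / 9.81
= 86.851 m

86.851 m


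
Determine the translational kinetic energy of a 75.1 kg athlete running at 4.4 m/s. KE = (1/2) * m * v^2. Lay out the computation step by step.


KE = 0.5 * m * v^2
= 0.5 * 75.1 * 4.4^2
= 0.5 * 75.1 * 19.36
= 726.97 J

726.97 J


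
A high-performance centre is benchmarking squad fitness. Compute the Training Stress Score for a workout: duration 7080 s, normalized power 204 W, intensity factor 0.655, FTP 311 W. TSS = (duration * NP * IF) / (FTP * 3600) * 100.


Product = 7080 * 204 * 0.655 = 946029.6
Base = 311 * 3600 = 1119600
TSS = 946029.6 / 1119600 * 100 = 84.5

84.5 TSS


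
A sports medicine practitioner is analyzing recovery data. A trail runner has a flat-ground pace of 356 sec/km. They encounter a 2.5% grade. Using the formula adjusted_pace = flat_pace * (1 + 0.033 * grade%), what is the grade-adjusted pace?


Grade factor = 1 + 0.033 * 2.5 = 1.0825
Adjusted = 356 * 1.0825 = 385.37 sec/km

385.37 s/km


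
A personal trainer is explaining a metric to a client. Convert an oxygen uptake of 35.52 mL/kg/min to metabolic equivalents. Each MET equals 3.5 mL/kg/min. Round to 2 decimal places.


One MET = 3.5 mL/kg/min
Number of METs = 35.52 / 3.5
= 10.15 METs

10.15 METs


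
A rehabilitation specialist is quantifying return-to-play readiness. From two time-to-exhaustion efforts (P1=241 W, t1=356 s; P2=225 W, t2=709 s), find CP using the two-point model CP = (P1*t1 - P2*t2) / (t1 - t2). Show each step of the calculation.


Work in trial 1 = 85796 J
Work in trial 2 = 159525 J
Delta work = -73729 J
Delta time = -353 s
CP = -73729 / -353 = 208.86 W

208.86 W


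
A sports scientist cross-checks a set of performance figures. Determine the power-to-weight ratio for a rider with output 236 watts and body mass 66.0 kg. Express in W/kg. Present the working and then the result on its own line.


P/W = 236 / 66.0 = 3.576 W/kg

3.576 W/kg


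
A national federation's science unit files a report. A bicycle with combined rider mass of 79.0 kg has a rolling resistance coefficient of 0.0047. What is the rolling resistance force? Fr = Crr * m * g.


Fr = 0.0047 * 79.0 * 9.81
= 0.3713 * 9.81
= 3.642 N

3.642 N


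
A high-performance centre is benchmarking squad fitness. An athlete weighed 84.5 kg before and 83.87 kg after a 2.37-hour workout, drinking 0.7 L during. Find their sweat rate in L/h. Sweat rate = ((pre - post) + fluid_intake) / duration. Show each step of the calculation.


Body mass change = 0.63 kg
Total sweat loss = 0.63 + 0.7 = 1.33 L
Rate = 1.33 / 2.37 = 0.561 L/h

0.561 L/h


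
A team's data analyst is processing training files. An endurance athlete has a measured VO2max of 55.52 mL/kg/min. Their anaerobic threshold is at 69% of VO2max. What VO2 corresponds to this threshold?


Anaerobic threshold VO2 = VO2max * 69%
= 55.52 * 0.69
= 38.31 mL/kg/min

38.31 mL/kg/min


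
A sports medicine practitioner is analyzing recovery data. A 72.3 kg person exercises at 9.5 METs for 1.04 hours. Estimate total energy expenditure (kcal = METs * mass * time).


Energy = METs * mass(kg) * time(h)
= 9.5 * 72.3 * 1.04
= 714.32 kcal

714.32 kcal


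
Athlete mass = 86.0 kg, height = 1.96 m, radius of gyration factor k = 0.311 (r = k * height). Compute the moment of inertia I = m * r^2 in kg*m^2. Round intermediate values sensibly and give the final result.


r = k * height = 0.311 * 1.96 = 0.60956 m
r^2 = 0.60956^2 = 0.371563
I = 86.0 * 0.371563 = 31.954 kg*m^2

31.954 kg*m^2


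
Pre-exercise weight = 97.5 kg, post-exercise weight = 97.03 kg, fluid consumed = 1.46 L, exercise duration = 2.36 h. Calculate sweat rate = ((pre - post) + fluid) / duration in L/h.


Weight loss = 97.5 - 97.03 = 0.47 kg (approx L)
Total sweat = 0.47 + 1.46 = 1.93 L
Sweat rate = 1.93 / 2.36 = 0.818 L/h

0.818 L/h


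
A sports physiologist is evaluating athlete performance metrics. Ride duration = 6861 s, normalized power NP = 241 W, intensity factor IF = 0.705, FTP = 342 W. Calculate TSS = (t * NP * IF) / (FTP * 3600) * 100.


Numerator = 6861 * 241 * 0.705 = 1165718.205
Denominator = 342 * 3600 = 1231200
TSS = 1165718.205 / 1231200 * 100
= 94.68

94.68 TSS


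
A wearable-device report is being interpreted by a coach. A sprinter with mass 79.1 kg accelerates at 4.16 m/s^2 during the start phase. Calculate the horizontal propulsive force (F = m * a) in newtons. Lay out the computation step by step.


F = m * a
= 79.1 * 4.16
= 329.06 N

329.06 N


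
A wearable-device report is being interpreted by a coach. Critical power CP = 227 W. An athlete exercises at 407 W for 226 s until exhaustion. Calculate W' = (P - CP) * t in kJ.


P - CP = 407 - 227 = 180 W
W' = 180 * 226 = 40680 J
= 40680 / 1000 = 40.68 kJ

40.68 kJ


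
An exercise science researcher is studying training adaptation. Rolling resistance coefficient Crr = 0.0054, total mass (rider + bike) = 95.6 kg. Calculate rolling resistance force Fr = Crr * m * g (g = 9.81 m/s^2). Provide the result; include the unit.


Fr = Crr * m * g
= 0.0054 * 95.6 * 9.81
= 5.064 N

5.064 N


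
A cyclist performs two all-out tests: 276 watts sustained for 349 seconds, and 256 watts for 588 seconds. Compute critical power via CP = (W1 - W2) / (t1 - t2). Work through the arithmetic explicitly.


W1 = P1 * t1 = 276 * 349 = 96324 J
W2 = P2 * t2 = 256 * 588 = 150528 J
CP = (96324 - 150528) / (349 - 588)
= 226.79 W

226.79 W


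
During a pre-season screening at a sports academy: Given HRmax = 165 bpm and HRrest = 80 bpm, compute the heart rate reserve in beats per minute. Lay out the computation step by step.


Heart rate reserve = maximum HR minus resting HR
HRR = 165 - 80 = 85 bpm

85 bpm


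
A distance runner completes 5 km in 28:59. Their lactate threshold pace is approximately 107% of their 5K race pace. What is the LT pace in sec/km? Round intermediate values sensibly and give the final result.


Convert to seconds: 28 min 59 s = 1739 s
Pace per km = 1739 / 5 = 347.8 s/km
LT pace = 347.8 * 1.07 = 372.15 s/km

372.15 s/km


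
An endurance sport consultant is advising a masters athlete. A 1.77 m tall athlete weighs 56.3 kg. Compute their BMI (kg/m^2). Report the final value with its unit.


height^2 = 3.1329 m^2
BMI = 56.3 / 3.1329 = 17.97 kg/m^2

17.97 kg/m^2


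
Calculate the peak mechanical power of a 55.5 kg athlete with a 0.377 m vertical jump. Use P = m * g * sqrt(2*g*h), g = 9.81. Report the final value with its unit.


First, sqrt(2gh) = sqrt(2 * 9.81 * 0.377)
= sqrt(7.39674) = 2.719695 m/s
Power = 55.5 * 9.81 * 2.719695 = 1480.75 W

1480.75 W


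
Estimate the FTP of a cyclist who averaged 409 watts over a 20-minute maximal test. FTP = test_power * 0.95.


FTP = 409 * 0.95 = 388.55 W

388.55 W


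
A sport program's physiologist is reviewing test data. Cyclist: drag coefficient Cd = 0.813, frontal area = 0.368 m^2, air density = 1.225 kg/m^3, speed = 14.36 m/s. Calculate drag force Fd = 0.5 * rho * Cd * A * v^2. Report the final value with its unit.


v^2 = 14.36^2 = 206.2096
Fd = 0.5 * 1.225 * 0.813 * 0.368 * 206.2096
= 37.788 N

37.788 N


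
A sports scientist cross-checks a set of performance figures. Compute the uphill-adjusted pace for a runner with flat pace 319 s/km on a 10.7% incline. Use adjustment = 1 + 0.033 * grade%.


Adjustment factor = 1 + 0.033 * 10.7 = 1.3531
Grade-adjusted pace = 319 * 1.3531 = 431.64 s/km

431.64 s/km


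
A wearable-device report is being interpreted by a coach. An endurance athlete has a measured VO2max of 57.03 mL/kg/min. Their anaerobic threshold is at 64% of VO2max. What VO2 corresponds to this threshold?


Anaerobic threshold VO2 = VO2max * 64%
= 57.03 * 0.64
= 36.5 mL/kg/min

36.5 mL/kg/min


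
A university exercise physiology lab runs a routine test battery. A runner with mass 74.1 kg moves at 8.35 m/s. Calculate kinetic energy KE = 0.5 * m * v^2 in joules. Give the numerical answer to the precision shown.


v^2 = 8.35^2 = 69.7225
KE = 0.5 * 74.1 * 69.7225
= 2583.22 J

2583.22 J


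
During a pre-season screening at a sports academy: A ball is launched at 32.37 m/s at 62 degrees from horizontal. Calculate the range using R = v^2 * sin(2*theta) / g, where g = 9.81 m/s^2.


sin(2 * 62) = sin(124) = 0.829038
v^2 = 32.37^2 = 1047.8169
R = 1047.8169 * 0.829038 / 9.81
= 88.55 m

88.55 m


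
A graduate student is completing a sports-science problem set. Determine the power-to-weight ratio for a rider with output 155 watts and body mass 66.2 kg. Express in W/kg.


P/W = 155 / 66.2 = 2.341 W/kg

2.341 W/kg


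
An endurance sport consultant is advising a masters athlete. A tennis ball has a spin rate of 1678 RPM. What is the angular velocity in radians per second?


Convert RPM to rad/s: multiply by 2*pi and divide by 60
omega = 1678 * 2 * pi / 60
= 175.72 rad/s

175.72 rad/s


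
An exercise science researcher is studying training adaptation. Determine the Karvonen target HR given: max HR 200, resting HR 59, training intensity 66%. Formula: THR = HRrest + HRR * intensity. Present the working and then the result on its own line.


HRR = HRmax - HRrest = 200 - 59 = 141
THR = 59 + 141 * 0.66
= 152.06 bpm

152.06 bpm


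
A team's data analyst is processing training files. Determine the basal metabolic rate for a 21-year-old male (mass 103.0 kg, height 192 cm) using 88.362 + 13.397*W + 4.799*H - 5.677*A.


BMR = 88.362 + 13.397*103.0 + 4.799*192 - 5.677*21
= 2270.44 kcal/day

2270.44 kcal/day


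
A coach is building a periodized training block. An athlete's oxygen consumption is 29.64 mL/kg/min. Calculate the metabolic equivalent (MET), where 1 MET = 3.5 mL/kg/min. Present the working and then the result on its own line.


MET = VO2 / 3.5
= 29.64 / 3.5
= 8.47 METs

8.47 METs


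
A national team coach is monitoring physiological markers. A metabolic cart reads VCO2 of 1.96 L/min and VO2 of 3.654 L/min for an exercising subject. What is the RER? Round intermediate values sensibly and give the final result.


RER = VCO2 / VO2 = 1.96 / 3.654 = 0.5364

0.5364


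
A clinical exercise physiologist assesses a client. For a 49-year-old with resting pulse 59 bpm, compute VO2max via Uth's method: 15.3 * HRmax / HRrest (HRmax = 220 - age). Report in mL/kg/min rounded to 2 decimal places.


Step 1: HRmax = 220 - 49 = 171 bpm
Step 2: Ratio = 171 / 59 = 2.8983
Step 3: VO2max = 15.3 * 2.8983 = 44.34 mL/kg/min

44.34 mL/kg/min


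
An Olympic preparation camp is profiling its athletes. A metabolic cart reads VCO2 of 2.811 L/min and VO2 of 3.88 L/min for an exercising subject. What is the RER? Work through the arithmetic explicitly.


RER = VCO2 / VO2 = 2.811 / 3.88 = 0.7245

0.7245


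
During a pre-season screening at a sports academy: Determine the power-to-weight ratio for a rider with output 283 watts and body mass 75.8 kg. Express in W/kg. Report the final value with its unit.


P/W = 283 / 75.8 = 3.734 W/kg

3.734 W/kg


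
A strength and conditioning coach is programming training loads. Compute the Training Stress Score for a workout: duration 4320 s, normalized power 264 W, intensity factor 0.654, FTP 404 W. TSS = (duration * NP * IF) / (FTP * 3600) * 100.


Product = 4320 * 264 * 0.654 = 745873.92
Base = 404 * 3600 = 1454400
TSS = 745873.92 / 1454400 * 100 = 51.28

51.28 TSS


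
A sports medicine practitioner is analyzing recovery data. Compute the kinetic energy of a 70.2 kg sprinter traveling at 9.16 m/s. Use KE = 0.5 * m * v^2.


Velocity squared = 83.9056
KE = 0.5 * 70.2 * 83.9056 = 2945.09 J

2945.09 J


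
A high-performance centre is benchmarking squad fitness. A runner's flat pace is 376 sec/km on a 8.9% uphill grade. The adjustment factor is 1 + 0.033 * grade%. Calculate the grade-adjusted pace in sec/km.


Factor = 1 + 0.033 * 8.9 = 1.2937
Adjusted pace = 376 * 1.2937
= 486.43 sec/km

486.43 s/km


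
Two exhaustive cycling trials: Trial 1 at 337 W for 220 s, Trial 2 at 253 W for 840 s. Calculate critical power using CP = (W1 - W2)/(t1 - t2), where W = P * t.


W1 = 337 * 220 = 74140 J
W2 = 253 * 840 = 212520 J
CP = (74140 - 212520) / (220 - 840)
= -138380 / -620
= 223.19 W

223.19 W


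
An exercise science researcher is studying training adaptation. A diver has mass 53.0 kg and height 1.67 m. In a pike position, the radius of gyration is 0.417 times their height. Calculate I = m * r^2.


r = 0.417 * 1.67 = 0.69639 m
I = m * r^2 = 53.0 * 0.484959 = 25.703 kg*m^2

25.703 kg*m^2


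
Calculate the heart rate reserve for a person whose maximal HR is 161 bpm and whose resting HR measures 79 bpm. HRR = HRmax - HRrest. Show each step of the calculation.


HRmax = 161 bpm
HRrest = 79 bpm
HRR = 161 - 79 = 82 bpm

82 bpm


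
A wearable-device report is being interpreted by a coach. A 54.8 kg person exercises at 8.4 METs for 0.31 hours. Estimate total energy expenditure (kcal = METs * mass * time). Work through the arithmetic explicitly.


Energy = METs * mass(kg) * time(h)
= 8.4 * 54.8 * 0.31
= 142.7 kcal

142.7 kcal


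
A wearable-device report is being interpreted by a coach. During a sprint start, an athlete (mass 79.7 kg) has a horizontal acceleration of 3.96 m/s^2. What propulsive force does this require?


Propulsive force = mass * acceleration
= 79.7 kg * 3.96 m/s^2
= 315.61 N

315.61 N


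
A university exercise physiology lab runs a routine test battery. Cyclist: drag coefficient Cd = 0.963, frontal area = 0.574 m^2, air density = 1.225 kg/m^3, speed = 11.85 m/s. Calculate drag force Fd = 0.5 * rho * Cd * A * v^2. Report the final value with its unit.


v^2 = 11.85^2 = 140.4225
Fd = 0.5 * 1.225 * 0.963 * 0.574 * 140.4225
= 47.542 N

47.542 N


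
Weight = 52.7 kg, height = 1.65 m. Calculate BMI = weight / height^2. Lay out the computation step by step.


height^2 = 1.65^2 = 2.7225
BMI = 52.7 / 2.7225 = 19.36 kg/m^2

19.36 kg/m^2


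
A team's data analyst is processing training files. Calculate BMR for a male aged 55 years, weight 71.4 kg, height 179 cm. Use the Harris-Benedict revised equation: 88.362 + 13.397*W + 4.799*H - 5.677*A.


Substituting values:
W term = 13.397 * 71.4 = 956.5458
H term = 4.799 * 179 = 859.021
A term = 5.677 * 55 = 312.235
BMR = 1591.69 kcal/day

1591.69 kcal/day


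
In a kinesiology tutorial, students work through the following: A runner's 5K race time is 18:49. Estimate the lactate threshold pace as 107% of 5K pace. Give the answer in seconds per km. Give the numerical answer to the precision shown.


Total race time = 18*60 + 49 = 1129 seconds
5K pace = 1129 / 5 = 225.8 sec/km
LT pace = 225.8 * 1.07 = 241.61 sec/km

241.61 s/km


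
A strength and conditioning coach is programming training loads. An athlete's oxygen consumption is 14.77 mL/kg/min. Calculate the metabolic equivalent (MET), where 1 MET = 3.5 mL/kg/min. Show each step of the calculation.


MET = VO2 / 3.5
= 14.77 / 3.5
= 4.22 METs

4.22 METs


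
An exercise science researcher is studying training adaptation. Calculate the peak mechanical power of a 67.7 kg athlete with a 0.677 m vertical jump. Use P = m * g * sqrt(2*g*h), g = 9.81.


First, sqrt(2gh) = sqrt(2 * 9.81 * 0.677)
= sqrt(13.28274) = 3.644549 m/s
Power = 67.7 * 9.81 * 3.644549 = 2420.48 W

2420.48 W


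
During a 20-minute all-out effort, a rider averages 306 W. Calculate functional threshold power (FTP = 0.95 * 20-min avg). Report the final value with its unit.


FTP = 0.95 * 306
= 290.7 W

290.7 W


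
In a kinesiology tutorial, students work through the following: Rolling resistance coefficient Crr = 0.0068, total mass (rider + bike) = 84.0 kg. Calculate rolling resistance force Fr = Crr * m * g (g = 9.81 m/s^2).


Fr = Crr * m * g
= 0.0068 * 84.0 * 9.81
= 5.603 N

5.603 N


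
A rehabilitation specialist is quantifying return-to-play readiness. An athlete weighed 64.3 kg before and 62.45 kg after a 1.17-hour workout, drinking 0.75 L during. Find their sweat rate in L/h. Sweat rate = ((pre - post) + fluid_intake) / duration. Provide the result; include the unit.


Body mass change = 1.85 kg
Total sweat loss = 1.85 + 0.75 = 2.6 L
Rate = 2.6 / 1.17 = 2.222 L/h

2.222 L/h


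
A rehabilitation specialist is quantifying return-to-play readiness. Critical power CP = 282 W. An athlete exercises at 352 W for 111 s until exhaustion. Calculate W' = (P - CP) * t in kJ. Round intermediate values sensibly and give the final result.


P - CP = 352 - 282 = 70 W
W' = 70 * 111 = 7770 J
= 7770 / 1000 = 7.77 kJ

7.77 kJ


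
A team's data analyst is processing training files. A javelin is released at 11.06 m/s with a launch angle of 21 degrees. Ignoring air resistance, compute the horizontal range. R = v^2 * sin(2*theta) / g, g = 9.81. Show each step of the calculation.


Launch speed squared = 122.3236
sin(2 * 21 deg) = 0.669131
Range = 122.3236 * 0.669131 / 9.81
= 8.344 m

8.344 m


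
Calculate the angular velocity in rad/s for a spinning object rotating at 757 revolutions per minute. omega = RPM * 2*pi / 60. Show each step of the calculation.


omega = RPM * 2*pi / 60
= 757 * 6.28318531 / 60
= 79.273 rad/s

79.273 rad/s


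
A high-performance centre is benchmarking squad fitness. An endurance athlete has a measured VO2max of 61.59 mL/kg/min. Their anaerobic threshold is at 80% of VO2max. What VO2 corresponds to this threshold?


Anaerobic threshold VO2 = VO2max * 80%
= 61.59 * 0.8
= 49.27 mL/kg/min

49.27 mL/kg/min


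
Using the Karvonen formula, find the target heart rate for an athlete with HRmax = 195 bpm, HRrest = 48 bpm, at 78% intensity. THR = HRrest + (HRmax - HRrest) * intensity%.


HRR = 195 - 48 = 147
THR = 48 + 147 * 0.78
= 48 + 114.66
= 162.66 bpm

162.66 bpm


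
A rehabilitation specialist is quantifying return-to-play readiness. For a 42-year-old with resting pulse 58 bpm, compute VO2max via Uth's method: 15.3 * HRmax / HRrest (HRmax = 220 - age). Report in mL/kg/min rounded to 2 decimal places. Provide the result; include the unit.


Step 1: HRmax = 220 - 42 = 178 bpm
Step 2: Ratio = 178 / 58 = 3.069
Step 3: VO2max = 15.3 * 3.069 = 46.96 mL/kg/min

46.96 mL/kg/min


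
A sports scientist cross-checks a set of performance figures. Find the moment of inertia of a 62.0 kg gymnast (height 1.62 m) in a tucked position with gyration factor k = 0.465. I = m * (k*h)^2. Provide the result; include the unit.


Radius of gyration = 0.465 * 1.62 = 0.7533 m
I = 62.0 * 0.7533^2
= 62.0 * 0.567461
= 35.183 kg*m^2

35.183 kg*m^2


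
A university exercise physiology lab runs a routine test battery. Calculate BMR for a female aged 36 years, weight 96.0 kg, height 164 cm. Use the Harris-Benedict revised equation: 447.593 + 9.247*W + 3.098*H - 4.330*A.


Substituting values:
W term = 9.247 * 96.0 = 887.712
H term = 3.098 * 164 = 508.072
A term = 4.330 * 36 = 155.88
BMR = 1687.5 kcal/day

1687.5 kcal/day


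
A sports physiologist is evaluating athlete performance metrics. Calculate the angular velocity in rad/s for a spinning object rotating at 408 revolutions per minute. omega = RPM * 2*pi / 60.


omega = RPM * 2*pi / 60
= 408 * 6.28318531 / 60
= 42.726 rad/s

42.726 rad/s


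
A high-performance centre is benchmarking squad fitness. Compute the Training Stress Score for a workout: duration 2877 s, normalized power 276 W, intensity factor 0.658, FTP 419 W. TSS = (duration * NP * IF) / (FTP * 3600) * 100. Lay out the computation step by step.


Product = 2877 * 276 * 0.658 = 522486.216
Base = 419 * 3600 = 1508400
TSS = 522486.216 / 1508400 * 100 = 34.64

34.64 TSS


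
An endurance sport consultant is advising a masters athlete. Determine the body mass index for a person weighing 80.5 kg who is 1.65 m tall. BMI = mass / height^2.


BMI = mass / height^2
= 80.5 / 1.65^2
= 80.5 / 2.7225
= 29.57 kg/m^2

29.57 kg/m^2


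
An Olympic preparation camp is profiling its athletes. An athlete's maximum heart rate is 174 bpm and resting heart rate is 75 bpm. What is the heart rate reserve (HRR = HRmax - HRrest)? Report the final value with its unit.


HRR = HRmax - HRrest
= 174 - 75
= 99 bpm

99 bpm


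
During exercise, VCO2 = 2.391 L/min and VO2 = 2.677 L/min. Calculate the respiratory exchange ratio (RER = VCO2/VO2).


RER = VCO2 / VO2
= 2.391 / 2.677
= 0.8932

0.8932


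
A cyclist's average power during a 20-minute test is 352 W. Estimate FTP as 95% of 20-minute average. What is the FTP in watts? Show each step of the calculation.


FTP = 20-min power * 0.95
= 352 * 0.95
= 334.4 W

334.4 W


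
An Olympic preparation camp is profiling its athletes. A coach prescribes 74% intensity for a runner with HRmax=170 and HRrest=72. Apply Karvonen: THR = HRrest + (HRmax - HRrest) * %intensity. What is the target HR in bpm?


Heart rate reserve = 170 - 72 = 98
Intensity fraction = 74 / 100 = 0.74
THR = 72 + 98 * 0.74 = 144.52 bpm

144.52 bpm


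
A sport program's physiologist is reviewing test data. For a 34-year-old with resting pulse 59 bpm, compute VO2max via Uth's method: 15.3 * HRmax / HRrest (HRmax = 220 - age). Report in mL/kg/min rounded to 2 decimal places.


Step 1: HRmax = 220 - 34 = 186 bpm
Step 2: Ratio = 186 / 59 = 3.1525
Step 3: VO2max = 15.3 * 3.1525 = 48.23 mL/kg/min

48.23 mL/kg/min


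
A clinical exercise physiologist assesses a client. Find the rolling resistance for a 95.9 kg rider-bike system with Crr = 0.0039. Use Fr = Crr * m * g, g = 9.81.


m * g = 95.9 * 9.81 = 940.779 N
Fr = 0.0039 * 940.779 = 3.669 N

3.669 N


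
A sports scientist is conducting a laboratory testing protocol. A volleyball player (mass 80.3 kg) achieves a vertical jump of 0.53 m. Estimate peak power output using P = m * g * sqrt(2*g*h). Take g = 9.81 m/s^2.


2 * g * h = 2 * 9.81 * 0.53 = 10.3986
sqrt(10.3986) = 3.224686 m/s
P = 80.3 * 9.81 * 3.224686 = 2540.22 W

2540.22 W


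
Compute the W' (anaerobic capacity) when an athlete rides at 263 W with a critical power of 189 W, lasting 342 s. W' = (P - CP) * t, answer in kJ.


Above-CP power = 74 W
Duration = 342 s
W' = 74 * 342 = 25308 J
Convert: 25308 / 1000 = 25.308 kJ

25.308 kJ


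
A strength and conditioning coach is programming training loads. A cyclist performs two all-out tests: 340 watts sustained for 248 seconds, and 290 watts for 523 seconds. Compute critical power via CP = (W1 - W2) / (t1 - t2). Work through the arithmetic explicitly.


W1 = P1 * t1 = 340 * 248 = 84320 J
W2 = P2 * t2 = 290 * 523 = 151670 J
CP = (84320 - 151670) / (248 - 523)
= 244.91 W

244.91 W


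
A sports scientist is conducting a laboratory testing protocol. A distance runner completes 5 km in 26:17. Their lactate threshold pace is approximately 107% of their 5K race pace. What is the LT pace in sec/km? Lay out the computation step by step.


Convert to seconds: 26 min 17 s = 1577 s
Pace per km = 1577 / 5 = 315.4 s/km
LT pace = 315.4 * 1.07 = 337.48 s/km

337.48 s/km


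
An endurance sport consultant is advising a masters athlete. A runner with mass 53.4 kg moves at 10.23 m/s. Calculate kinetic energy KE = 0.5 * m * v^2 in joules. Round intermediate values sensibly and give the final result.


v^2 = 10.23^2 = 104.6529
KE = 0.5 * 53.4 * 104.6529
= 2794.23 J

2794.23 J


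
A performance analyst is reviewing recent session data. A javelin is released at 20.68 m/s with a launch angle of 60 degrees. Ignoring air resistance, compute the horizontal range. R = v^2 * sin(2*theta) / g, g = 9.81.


Launch speed squared = 427.6624
sin(2 * 60 deg) = 0.866025
Range = 427.6624 * 0.866025 / 9.81
= 37.754 m

37.754 m


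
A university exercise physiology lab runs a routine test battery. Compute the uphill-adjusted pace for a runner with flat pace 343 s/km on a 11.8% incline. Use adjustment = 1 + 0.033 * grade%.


Adjustment factor = 1 + 0.033 * 11.8 = 1.3894
Grade-adjusted pace = 343 * 1.3894 = 476.56 s/km

476.56 s/km


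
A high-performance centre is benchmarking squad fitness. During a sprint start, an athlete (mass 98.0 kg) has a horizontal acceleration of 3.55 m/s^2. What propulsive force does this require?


Propulsive force = mass * acceleration
= 98.0 kg * 3.55 m/s^2
= 347.9 N

347.9 N


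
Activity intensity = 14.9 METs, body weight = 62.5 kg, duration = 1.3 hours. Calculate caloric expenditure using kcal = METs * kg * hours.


kcal = 14.9 * 62.5 * 1.3
= 931.25 * 1.3
= 1210.63 kcal

1210.63 kcal


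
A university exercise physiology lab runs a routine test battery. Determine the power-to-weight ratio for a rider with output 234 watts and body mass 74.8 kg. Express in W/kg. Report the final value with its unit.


P/W = 234 / 74.8 = 3.128 W/kg

3.128 W/kg


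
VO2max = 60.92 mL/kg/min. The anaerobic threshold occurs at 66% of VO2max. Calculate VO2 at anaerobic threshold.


AT fraction = 66 / 100 = 0.66
AT VO2 = 60.92 * 0.66
= 40.21 mL/kg/min

40.21 mL/kg/min
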